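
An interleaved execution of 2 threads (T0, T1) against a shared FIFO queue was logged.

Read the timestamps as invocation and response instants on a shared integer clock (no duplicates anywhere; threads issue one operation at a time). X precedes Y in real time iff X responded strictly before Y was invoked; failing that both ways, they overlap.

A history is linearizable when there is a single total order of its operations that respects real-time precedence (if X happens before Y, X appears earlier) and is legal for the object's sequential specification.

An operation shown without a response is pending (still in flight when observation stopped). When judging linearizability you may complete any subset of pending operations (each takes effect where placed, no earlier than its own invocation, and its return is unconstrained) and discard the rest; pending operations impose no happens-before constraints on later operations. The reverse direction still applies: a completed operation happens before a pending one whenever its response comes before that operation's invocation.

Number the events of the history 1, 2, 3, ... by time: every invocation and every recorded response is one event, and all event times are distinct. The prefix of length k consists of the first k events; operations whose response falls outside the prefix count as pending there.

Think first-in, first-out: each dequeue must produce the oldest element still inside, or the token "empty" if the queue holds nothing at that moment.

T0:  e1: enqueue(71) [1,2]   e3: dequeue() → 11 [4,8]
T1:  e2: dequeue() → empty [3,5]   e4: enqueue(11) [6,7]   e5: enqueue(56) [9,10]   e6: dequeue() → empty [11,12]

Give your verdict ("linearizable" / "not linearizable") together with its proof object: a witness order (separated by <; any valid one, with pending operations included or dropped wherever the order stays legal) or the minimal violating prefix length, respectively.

already the first 8 events (up to e3's response at time 8) admit no linearization; the first 7 still do
no legal order exists: 3 real-time-consistent candidates over 4 completed FIFO queue operations, all rejected
sample order e1, e2, e3, e4 stalls at step 2 — e2 dequeue() → empty has no legal effect
sample order e1, e2, e4, e3 stalls at step 2 — e2 dequeue() → empty has no legal effect

not linearizable — minimal violating prefix: 8 events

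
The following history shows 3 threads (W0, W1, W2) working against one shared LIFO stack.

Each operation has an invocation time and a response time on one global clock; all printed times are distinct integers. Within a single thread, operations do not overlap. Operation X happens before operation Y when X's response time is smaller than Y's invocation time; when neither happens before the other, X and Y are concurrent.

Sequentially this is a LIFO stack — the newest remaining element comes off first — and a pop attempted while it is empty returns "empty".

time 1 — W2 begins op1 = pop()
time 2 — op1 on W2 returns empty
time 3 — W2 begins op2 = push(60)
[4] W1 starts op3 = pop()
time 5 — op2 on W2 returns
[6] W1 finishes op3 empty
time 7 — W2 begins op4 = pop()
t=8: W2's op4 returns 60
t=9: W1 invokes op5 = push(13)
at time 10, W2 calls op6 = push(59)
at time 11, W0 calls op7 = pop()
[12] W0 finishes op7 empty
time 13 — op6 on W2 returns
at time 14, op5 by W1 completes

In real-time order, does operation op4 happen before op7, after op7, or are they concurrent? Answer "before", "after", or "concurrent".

op4 spans [7,8], op7 spans [11,12]
resp(op4)=8 < inv(op7)=11

before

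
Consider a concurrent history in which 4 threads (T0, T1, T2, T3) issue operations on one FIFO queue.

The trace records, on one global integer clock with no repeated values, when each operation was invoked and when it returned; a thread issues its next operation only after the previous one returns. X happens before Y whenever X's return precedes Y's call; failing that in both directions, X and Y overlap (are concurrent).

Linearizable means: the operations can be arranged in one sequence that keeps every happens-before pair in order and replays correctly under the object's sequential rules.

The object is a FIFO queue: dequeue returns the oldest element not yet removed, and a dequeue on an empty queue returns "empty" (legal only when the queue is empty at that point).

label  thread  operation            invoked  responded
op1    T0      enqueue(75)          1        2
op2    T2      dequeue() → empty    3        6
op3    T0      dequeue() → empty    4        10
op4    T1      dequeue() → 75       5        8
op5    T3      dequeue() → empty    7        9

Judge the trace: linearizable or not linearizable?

linearizable

a witness: op1, op4, op2, op3, op5
step 1: op1 enqueue(75) — queue <75>
step 2: op4 dequeue() → 75 — queue <>
step 3: op2 dequeue() → empty — queue <>
step 4: op3 dequeue() → empty — queue <>
step 5: op5 dequeue() → empty — queue <>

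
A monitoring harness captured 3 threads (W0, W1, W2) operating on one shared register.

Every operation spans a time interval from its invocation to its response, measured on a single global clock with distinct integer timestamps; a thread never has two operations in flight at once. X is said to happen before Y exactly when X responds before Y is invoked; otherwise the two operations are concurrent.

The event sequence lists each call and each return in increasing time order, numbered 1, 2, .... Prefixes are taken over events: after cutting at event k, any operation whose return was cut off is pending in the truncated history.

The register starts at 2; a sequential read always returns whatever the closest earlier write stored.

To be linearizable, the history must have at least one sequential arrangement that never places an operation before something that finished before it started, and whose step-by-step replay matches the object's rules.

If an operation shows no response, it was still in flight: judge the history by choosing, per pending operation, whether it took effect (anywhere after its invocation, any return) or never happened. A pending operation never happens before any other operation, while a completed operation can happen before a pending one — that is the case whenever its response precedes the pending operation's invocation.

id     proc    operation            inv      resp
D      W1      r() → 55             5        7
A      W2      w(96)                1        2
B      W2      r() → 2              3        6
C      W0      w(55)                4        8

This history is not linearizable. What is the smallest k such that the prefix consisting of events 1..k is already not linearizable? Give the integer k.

6

events 1..5 are still linearizable — one witness is A:
after step 1 (A w(96)): value 96
with event 6 included (B responding at time 6), all real-time-consistent orders fail
include/drop combinations of the 2 pending operations (C, D) were all tried; none helps
take A, B (pending dropped): step 2 already fails, because B r() → 2 cannot occur there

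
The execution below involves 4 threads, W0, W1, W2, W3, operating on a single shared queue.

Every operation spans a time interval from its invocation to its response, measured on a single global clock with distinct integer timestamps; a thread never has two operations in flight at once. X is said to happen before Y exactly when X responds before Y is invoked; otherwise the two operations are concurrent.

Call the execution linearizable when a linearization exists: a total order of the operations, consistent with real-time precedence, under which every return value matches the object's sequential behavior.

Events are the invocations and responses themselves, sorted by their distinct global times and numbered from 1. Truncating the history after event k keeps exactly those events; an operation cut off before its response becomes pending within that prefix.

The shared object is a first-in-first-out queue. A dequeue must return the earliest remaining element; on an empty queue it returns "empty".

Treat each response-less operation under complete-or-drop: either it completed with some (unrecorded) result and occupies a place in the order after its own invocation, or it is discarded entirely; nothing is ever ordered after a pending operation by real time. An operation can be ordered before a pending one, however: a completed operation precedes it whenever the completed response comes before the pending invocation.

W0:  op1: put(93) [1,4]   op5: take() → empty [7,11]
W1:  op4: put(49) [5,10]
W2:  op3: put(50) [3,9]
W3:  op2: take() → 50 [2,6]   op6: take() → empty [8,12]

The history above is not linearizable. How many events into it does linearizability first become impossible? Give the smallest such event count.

events 1..11 are linearizable, e.g. via op3, op1, op2, op6, op5, op4:
1. op3 put(50), leaving queue <50>
2. op1 put(93), leaving queue <50,93>
3. op2 take() → 50, leaving queue <93>
4. op6 take() (pending, included), leaving queue <>
5. op5 take() → empty, leaving queue <>
6. op4 put(49), leaving queue <49>
once event 12 joins (op6's response, time 12), exhaustive search finds no witness
one such order, op1, op2, op3, op4, op5, op6, breaks at step 2 where op2 take() → 50 is illegal
one such order, op1, op2, op3, op4, op6, op5, breaks at step 2 where op2 take() → 50 is illegal

12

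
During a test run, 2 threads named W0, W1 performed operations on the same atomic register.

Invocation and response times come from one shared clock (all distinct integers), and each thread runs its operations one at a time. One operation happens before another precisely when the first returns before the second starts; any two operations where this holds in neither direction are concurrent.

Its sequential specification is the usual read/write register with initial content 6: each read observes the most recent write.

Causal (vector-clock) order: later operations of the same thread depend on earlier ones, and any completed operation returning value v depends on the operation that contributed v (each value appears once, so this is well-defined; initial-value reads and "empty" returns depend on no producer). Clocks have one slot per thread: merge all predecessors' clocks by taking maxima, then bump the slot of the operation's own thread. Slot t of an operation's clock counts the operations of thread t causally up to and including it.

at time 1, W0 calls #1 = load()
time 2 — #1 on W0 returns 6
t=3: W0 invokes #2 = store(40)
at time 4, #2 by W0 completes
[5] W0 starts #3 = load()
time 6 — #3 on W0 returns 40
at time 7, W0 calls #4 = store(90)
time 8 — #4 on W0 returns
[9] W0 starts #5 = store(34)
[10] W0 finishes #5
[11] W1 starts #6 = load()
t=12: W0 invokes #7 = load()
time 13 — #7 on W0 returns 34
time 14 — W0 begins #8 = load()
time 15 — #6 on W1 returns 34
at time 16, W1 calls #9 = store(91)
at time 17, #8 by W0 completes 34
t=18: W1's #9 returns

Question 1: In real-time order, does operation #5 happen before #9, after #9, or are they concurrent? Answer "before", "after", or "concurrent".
Answer: before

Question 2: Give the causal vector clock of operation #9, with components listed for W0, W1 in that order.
Answer: (5, 2)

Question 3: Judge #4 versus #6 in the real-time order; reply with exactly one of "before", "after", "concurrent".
Answer: before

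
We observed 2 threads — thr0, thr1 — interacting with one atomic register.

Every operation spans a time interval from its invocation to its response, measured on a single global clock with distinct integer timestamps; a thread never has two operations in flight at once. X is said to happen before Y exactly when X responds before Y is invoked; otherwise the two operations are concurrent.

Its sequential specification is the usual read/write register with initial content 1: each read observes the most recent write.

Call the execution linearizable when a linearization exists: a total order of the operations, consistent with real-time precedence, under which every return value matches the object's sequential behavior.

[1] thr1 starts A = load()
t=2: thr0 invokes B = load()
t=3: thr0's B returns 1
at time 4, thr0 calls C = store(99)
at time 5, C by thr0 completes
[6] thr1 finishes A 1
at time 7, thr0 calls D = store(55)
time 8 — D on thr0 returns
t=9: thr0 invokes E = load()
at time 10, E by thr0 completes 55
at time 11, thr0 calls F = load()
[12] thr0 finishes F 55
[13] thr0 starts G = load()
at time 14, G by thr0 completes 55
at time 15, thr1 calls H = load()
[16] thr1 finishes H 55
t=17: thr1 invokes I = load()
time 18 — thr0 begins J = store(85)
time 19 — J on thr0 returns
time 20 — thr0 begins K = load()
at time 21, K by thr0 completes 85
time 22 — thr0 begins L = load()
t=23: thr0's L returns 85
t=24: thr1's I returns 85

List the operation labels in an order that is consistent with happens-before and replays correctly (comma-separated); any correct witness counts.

A, B, C, D, E, F, G, H, J, I, K, L

1. A load() → 1, leaving value 1
2. B load() → 1, leaving value 1
3. C store(99), leaving value 99
4. D store(55), leaving value 55
5. E load() → 55, leaving value 55
6. F load() → 55, leaving value 55
7. G load() → 55, leaving value 55
8. H load() → 55, leaving value 55
9. J store(85), leaving value 85
10. I load() → 85, leaving value 85
11. K load() → 85, leaving value 85
12. L load() → 85, leaving value 85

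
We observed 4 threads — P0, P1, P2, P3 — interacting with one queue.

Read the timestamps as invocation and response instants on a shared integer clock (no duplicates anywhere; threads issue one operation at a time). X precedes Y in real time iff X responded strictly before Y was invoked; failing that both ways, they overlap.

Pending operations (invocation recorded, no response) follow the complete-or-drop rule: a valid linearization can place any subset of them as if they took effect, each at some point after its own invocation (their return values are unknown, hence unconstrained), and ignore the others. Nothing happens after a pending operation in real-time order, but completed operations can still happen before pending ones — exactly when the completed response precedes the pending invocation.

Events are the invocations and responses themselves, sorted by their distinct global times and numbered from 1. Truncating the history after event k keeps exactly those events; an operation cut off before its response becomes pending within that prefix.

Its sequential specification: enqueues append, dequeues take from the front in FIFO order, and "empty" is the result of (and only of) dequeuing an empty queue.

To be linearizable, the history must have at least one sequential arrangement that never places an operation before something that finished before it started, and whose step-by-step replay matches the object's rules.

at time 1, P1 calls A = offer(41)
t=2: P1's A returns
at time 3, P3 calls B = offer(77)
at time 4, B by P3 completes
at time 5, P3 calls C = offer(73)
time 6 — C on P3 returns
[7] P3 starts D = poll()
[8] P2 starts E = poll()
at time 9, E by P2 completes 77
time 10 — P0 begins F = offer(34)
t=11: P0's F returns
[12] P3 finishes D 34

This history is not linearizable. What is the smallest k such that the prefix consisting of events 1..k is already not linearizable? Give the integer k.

12

one valid order for events 1..11 is A, B, C, D, E, F:
after step 1 (A offer(41)): queue <41>
after step 2 (B offer(77)): queue <41,77>
after step 3 (C offer(73)): queue <41,77,73>
after step 4 (D poll() (pending, included)): queue <77,73>
after step 5 (E poll() → 77): queue <73>
after step 6 (F offer(34)): queue <73,34>
at event 12 (D's time-12 response) nothing linearizes any more
for example A, B, C, D, E, F fails at step 4: D poll() → 34 is not legal there
for example A, B, C, E, D, F fails at step 4: E poll() → 77 is not legal there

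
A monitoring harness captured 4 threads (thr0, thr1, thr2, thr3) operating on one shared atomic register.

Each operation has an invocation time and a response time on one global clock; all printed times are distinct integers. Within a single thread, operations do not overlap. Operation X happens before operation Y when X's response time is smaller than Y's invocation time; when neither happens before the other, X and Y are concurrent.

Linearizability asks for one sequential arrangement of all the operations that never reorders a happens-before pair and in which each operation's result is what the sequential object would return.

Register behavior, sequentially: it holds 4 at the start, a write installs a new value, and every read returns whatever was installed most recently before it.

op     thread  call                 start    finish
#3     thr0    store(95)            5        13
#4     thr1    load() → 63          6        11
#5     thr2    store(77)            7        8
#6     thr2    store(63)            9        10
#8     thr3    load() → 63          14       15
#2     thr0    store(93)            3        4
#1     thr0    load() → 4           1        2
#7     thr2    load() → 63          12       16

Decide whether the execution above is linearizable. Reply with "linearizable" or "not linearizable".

linearizable

a witness: #1, #2, #3, #5, #6, #4, #7, #8
1. #1 load() → 4, leaving value 4
2. #2 store(93), leaving value 93
3. #3 store(95), leaving value 95
4. #5 store(77), leaving value 77
5. #6 store(63), leaving value 63
6. #4 load() → 63, leaving value 63
7. #7 load() → 63, leaving value 63
8. #8 load() → 63, leaving value 63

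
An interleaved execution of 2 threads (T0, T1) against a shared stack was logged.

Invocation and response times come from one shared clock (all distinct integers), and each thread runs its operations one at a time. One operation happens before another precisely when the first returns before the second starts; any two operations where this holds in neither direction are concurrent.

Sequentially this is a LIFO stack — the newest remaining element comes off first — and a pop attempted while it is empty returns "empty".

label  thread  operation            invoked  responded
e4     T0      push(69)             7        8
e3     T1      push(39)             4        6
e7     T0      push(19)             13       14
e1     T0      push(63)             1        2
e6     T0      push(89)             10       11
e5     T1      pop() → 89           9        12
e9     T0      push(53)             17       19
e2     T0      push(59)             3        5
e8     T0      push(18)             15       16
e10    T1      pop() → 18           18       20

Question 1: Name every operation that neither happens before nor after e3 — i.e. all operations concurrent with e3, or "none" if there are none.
Answer: e2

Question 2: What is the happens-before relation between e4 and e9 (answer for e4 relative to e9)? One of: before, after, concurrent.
Answer: before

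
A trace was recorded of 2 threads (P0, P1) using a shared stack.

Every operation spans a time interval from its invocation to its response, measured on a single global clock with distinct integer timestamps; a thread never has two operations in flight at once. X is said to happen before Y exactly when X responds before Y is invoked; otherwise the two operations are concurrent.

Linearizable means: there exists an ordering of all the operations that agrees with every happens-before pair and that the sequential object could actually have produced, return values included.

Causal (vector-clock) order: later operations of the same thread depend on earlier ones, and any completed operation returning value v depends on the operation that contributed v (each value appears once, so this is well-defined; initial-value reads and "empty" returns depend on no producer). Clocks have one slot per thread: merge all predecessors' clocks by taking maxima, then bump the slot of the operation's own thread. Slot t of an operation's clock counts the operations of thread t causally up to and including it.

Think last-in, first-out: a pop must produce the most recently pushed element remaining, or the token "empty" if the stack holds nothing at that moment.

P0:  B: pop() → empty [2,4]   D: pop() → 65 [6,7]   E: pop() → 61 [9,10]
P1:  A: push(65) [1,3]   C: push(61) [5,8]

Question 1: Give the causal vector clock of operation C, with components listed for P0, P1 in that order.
no predecessors for A (invoked 1): P1 increments from zero → (0, 1)
no predecessors for B (invoked 2): P0 increments from zero → (1, 0)
invoked at 5, C merges VC(A)=(0, 1) and bumps P1's slot → (0, 2)
invoked at 6, D merges VC(A)=(0, 1), VC(B)=(1, 0) and bumps P0's slot → (2, 1)
invoked at 9, E merges VC(C)=(0, 2), VC(D)=(2, 1) and bumps P0's slot → (3, 2)
target: VC(C) = (0, 2)

(0, 2)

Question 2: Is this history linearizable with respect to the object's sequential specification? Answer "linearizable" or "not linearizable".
a witness: B, A, D, C, E
after step 1 (B pop() → empty): stack <>
after step 2 (A push(65)): stack <65>
after step 3 (D pop() → 65): stack <>
after step 4 (C push(61)): stack <61>
after step 5 (E pop() → 61): stack <>

linearizable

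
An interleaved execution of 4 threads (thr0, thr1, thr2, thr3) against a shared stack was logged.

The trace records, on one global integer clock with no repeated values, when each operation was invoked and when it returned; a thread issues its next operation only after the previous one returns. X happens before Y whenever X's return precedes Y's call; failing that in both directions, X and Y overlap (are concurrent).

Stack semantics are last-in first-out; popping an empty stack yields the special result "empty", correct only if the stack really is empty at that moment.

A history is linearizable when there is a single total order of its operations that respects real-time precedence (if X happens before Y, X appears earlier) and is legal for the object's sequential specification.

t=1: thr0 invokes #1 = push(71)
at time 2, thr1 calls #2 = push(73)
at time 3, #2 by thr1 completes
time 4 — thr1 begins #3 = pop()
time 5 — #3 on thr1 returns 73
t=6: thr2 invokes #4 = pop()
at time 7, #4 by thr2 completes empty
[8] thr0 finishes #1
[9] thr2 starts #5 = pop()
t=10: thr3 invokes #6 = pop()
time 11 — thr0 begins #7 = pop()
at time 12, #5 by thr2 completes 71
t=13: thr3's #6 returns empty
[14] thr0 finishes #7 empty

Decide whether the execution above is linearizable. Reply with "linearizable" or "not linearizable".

one valid linearization: #2, #3, #4, #1, #5, #6, #7
1. #2 push(73), leaving stack <73>
2. #3 pop() → 73, leaving stack <>
3. #4 pop() → empty, leaving stack <>
4. #1 push(71), leaving stack <71>
5. #5 pop() → 71, leaving stack <>
6. #6 pop() → empty, leaving stack <>
7. #7 pop() → empty, leaving stack <>

linearizable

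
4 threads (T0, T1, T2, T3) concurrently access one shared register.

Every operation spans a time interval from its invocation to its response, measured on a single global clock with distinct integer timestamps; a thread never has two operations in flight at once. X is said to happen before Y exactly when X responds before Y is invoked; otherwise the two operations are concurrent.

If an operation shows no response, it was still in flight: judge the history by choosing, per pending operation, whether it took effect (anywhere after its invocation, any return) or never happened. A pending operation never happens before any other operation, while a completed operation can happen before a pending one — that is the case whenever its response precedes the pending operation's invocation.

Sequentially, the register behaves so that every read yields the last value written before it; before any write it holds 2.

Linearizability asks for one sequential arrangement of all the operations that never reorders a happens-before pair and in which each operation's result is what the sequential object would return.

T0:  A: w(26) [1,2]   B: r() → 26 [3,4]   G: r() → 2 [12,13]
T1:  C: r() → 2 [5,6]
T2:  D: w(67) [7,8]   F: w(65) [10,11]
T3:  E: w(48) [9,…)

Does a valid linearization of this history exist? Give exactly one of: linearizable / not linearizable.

not linearizable

already the first 6 events (up to C's response at time 6) admit no linearization; the first 5 still do
a single order respects real time; the 3 completed register operations fail replay along it
sample order A, B, C stalls at step 3 — C r() → 2 has no legal effect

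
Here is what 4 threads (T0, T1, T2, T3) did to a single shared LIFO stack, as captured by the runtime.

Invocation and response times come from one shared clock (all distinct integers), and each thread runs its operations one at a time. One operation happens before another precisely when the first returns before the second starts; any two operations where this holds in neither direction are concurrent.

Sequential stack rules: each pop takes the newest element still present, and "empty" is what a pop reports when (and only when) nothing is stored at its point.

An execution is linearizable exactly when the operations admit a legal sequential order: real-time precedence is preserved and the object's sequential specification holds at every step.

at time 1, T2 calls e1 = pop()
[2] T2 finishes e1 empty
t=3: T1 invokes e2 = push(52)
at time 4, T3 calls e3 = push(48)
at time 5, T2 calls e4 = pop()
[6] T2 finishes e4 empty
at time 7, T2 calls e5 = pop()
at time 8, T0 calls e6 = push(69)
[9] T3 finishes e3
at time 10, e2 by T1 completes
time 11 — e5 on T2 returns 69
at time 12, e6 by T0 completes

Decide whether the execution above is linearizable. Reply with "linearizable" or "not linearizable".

one valid linearization: e1, e4, e2, e3, e6, e5
step 1: e1 pop() → empty — stack <>
step 2: e4 pop() → empty — stack <>
step 3: e2 push(52) — stack <52>
step 4: e3 push(48) — stack <52,48>
step 5: e6 push(69) — stack <52,48,69>
step 6: e5 pop() → 69 — stack <52,48>

linearizable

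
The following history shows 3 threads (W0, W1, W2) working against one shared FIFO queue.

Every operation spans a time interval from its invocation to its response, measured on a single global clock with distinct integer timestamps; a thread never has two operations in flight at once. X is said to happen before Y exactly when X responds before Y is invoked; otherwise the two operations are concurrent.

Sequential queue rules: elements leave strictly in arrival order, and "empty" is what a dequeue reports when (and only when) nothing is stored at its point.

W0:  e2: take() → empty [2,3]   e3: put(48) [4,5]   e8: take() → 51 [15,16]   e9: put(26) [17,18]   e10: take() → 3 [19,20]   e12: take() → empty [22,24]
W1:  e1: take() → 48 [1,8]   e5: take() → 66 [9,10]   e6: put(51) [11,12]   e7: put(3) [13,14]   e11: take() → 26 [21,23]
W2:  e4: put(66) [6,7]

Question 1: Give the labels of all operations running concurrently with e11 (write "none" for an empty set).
Answer: e12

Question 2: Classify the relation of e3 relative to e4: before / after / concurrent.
Answer: before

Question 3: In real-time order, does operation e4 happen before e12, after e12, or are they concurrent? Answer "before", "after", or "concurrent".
Answer: before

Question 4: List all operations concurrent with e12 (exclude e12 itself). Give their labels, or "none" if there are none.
Answer: e11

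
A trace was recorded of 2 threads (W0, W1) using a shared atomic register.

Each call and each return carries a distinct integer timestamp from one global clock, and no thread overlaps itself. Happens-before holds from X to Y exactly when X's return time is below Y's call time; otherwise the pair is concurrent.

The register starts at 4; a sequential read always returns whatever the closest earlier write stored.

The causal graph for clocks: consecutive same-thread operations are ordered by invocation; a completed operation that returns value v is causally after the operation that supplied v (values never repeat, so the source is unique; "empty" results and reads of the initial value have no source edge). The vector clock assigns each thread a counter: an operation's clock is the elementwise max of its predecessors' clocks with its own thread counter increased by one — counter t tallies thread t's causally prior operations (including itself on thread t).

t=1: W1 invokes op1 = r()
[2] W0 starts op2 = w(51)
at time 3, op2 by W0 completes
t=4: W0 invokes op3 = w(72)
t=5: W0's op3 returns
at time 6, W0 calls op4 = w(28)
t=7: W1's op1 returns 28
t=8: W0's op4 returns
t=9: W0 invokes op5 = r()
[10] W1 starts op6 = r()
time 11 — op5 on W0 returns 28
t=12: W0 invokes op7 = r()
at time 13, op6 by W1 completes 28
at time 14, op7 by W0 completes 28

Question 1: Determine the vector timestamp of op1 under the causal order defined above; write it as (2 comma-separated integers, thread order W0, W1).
op2, invoked 2, has no incoming edges; only W0's bump applies → (1, 0)
merge at op3 (invoked 4): VC(op2)=(1, 0), own-thread bump on W0 → (2, 0)
merge at op4 (invoked 6): VC(op3)=(2, 0), own-thread bump on W0 → (3, 0)
merge at op1 (invoked 1): VC(op4)=(3, 0), own-thread bump on W1 → (3, 1)
merge at op5 (invoked 9): VC(op4)=(3, 0), own-thread bump on W0 → (4, 0)
merge at op6 (invoked 10): VC(op1)=(3, 1), VC(op4)=(3, 0), own-thread bump on W1 → (3, 2)
merge at op7 (invoked 12): VC(op4)=(3, 0), VC(op5)=(4, 0), own-thread bump on W0 → (5, 0)
target: VC(op1) = (3, 1)

(3, 1)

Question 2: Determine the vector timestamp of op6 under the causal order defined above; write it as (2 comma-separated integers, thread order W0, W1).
VC(op2, invoked at 2): no causal predecessors; +1 on W0 → (1, 0)
VC(op3, invoked at 4): max of VC(op2)=(1, 0), then +1 on thread W0 → (2, 0)
VC(op4, invoked at 6): max of VC(op3)=(2, 0), then +1 on thread W0 → (3, 0)
VC(op1, invoked at 1): max of VC(op4)=(3, 0), then +1 on thread W1 → (3, 1)
VC(op5, invoked at 9): max of VC(op4)=(3, 0), then +1 on thread W0 → (4, 0)
VC(op6, invoked at 10): max of VC(op1)=(3, 1), VC(op4)=(3, 0), then +1 on thread W1 → (3, 2)
VC(op7, invoked at 12): max of VC(op4)=(3, 0), VC(op5)=(4, 0), then +1 on thread W0 → (5, 0)
target: VC(op6) = (3, 2)

(3, 2)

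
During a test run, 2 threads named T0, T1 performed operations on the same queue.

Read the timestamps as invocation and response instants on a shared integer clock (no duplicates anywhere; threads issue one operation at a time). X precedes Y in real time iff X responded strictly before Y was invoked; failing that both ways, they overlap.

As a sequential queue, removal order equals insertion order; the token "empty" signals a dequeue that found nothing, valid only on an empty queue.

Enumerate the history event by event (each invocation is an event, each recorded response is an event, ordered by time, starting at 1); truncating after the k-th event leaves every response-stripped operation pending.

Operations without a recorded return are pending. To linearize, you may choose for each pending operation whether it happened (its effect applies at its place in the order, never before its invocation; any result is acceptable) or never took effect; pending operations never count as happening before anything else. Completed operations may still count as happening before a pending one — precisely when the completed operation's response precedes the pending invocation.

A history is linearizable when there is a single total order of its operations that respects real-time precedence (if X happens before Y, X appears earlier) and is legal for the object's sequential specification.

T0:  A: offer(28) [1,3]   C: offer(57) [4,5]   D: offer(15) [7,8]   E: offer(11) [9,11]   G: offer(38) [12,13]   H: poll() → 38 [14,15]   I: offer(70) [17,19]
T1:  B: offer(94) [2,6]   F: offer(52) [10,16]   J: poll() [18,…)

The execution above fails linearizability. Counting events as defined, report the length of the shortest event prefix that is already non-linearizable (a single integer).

15

events 1..14 are linearizable, e.g. via A, B, C, D, E, F, G:
after step 1 (A offer(28)): queue <28>
after step 2 (B offer(94)): queue <28,94>
after step 3 (C offer(57)): queue <28,94,57>
after step 4 (D offer(15)): queue <28,94,57,15>
after step 5 (E offer(11)): queue <28,94,57,15,11>
after step 6 (F offer(52) (pending, included)): queue <28,94,57,15,11,52>
after step 7 (G offer(38)): queue <28,94,57,15,11,52,38>
event 15 — H's response, time 15 — after it, nothing linearizes
completion choices over the 1 pending operation (F) were checked; none helps
sample order A, B, C, D, E, G, H (pending dropped) stalls at step 7 — H poll() → 38 has no legal effect
sample order A, C, B, D, E, G, H (pending dropped) stalls at step 7 — H poll() → 38 has no legal effect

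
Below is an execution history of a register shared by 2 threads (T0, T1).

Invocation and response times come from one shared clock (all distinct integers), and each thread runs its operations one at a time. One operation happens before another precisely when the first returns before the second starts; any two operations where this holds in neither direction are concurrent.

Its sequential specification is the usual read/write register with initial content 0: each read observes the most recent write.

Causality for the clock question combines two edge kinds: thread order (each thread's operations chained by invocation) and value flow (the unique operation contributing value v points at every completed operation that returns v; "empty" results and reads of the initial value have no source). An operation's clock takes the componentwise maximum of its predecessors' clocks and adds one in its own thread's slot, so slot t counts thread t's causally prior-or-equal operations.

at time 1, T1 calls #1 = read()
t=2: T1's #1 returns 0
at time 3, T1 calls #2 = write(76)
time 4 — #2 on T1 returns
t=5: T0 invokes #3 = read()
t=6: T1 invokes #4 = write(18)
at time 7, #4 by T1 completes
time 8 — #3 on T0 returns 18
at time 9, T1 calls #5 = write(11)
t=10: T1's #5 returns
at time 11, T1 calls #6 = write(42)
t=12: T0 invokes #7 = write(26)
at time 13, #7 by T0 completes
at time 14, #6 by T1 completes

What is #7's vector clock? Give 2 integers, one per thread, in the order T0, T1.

(2, 3)

#1, invoked 1, has no incoming edges; only T1's bump applies → (0, 1)
VC(#2, invoked at 3): max of VC(#1)=(0, 1), then +1 on thread T1 → (0, 2)
VC(#4, invoked at 6): max of VC(#2)=(0, 2), then +1 on thread T1 → (0, 3)
VC(#5, invoked at 9): max of VC(#4)=(0, 3), then +1 on thread T1 → (0, 4)
VC(#3, invoked at 5): max of VC(#4)=(0, 3), then +1 on thread T0 → (1, 3)
VC(#6, invoked at 11): max of VC(#5)=(0, 4), then +1 on thread T1 → (0, 5)
VC(#7, invoked at 12): max of VC(#3)=(1, 3), then +1 on thread T0 → (2, 3)
target: VC(#7) = (2, 3)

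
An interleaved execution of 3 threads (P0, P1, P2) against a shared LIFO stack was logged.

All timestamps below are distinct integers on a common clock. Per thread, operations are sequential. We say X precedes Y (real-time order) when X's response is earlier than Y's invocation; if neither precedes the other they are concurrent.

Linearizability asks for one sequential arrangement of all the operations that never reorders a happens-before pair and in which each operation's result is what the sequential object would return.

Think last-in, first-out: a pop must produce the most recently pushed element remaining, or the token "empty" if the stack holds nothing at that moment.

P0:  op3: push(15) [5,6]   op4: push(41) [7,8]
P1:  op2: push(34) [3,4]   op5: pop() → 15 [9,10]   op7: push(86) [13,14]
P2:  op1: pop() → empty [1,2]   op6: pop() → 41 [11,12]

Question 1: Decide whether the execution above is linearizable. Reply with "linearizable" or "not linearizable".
events 1..9 are fine; event 10 — the response of op5 at time 10 — makes the prefix non-linearizable
exactly one order of the 5 completed ops respects real time; the LIFO stack replay fails
take op1, op2, op3, op4, op5: step 5 already fails, because op5 pop() → 15 cannot occur there

not linearizable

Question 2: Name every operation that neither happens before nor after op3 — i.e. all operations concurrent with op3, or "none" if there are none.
overlap test against op3 [5,6]: concurrent iff the interval meets 5..6
op1 [1,2]: before
op2 [3,4]: before
op4 [7,8]: after
op5 [9,10]: after
op6 [11,12]: after
op7 [13,14]: after

none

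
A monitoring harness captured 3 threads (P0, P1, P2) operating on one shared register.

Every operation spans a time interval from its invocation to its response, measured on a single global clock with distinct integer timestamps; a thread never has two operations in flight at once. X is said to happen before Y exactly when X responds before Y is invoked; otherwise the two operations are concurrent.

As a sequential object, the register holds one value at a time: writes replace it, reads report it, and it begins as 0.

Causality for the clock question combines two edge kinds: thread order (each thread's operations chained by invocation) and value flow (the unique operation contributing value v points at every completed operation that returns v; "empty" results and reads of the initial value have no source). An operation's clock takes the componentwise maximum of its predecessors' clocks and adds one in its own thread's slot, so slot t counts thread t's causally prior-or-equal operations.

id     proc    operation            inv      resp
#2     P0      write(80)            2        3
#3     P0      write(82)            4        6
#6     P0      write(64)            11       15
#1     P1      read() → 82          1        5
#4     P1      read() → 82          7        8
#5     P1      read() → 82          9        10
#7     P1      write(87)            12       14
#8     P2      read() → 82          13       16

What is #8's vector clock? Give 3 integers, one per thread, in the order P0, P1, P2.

no predecessors for #2 (invoked 2): P0 increments from zero → (1, 0, 0)
VC(#3, invoked at 4): max of VC(#2)=(1, 0, 0), then +1 on thread P0 → (2, 0, 0)
VC(#8, invoked at 13): max of VC(#3)=(2, 0, 0), then +1 on thread P2 → (2, 0, 1)
VC(#1, invoked at 1): max of VC(#3)=(2, 0, 0), then +1 on thread P1 → (2, 1, 0)
VC(#6, invoked at 11): max of VC(#3)=(2, 0, 0), then +1 on thread P0 → (3, 0, 0)
VC(#4, invoked at 7): max of VC(#1)=(2, 1, 0), VC(#3)=(2, 0, 0), then +1 on thread P1 → (2, 2, 0)
VC(#5, invoked at 9): max of VC(#3)=(2, 0, 0), VC(#4)=(2, 2, 0), then +1 on thread P1 → (2, 3, 0)
VC(#7, invoked at 12): max of VC(#5)=(2, 3, 0), then +1 on thread P1 → (2, 4, 0)
target: VC(#8) = (2, 0, 1)

(2, 0, 1)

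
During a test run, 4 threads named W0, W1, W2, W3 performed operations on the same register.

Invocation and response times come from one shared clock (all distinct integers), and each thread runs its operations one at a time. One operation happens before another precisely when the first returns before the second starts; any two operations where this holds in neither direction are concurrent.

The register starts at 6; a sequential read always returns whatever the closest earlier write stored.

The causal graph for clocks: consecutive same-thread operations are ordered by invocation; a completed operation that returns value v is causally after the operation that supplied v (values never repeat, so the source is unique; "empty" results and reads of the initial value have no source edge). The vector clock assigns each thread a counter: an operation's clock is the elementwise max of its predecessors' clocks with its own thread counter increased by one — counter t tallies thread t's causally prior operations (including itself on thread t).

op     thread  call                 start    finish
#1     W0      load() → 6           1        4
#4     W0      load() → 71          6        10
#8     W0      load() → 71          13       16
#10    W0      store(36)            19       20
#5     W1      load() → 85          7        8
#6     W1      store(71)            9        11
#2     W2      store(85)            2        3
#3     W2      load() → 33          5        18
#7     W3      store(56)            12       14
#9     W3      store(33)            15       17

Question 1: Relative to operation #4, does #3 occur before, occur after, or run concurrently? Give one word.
Answer: concurrent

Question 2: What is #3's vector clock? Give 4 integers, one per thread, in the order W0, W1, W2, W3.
Answer: (0, 0, 2, 2)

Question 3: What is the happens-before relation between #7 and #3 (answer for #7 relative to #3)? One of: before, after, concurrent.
Answer: concurrent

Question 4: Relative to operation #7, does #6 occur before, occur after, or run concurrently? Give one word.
Answer: before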